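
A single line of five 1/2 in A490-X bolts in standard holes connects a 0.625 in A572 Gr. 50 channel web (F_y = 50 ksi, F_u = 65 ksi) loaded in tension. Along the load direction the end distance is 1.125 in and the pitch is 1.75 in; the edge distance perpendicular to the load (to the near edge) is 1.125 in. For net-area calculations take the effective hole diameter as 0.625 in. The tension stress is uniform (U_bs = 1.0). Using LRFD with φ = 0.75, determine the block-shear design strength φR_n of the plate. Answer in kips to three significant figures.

Shear plane L_v = 1.125 + 4·1.75 = 8.125 in; A_gv = 8.125 × 0.625 = 5.078 in².
A_nv = (8.125 − 4.5·0.625) × 0.625 = 3.32 in².
A_nt = (1.125 − 0.5·0.625) × 0.625 = 0.5078 in².
0.6 F_u A_nv = 129.5 kips; 0.6 F_y A_gv = 152.3 kips → shear rupture governs the shear term.
R_n = 129.5 + 1.0 × 65 × 0.5078 = 162.5 kips.
Design strength φR_n = 0.75 × 162.5 = 122 kips.

122 kips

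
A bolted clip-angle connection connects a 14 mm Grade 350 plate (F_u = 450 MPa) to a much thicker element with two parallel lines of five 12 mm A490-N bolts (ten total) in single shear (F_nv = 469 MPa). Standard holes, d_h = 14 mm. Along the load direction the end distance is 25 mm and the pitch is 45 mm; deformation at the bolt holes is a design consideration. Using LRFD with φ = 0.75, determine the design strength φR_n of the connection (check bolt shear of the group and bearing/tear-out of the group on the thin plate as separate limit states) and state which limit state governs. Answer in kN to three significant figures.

398 kN (bolt shear governs)

Bolt shear: A_b = π·12²/4 = 113.1 mm²; R_n = 469 × 113.1 × 10 × 1 / 1000 = 530.4 kN → 0.75 × 530.4 = 398 kN.
Bearing (1.2 l_c t F_u ≤ 2.4 d t F_u): upper limit = 2.4·12·14·450 / 1000 = 181.4 kN.
  Edge l_c = 25 − 14/2 = 18 → r_n = 136.1 kN; interior l_c = 45 − 14 = 31 → r_n = 181.4 kN.
  R_n,bearing = 2·136.1 + 8·181.4 = 1724 kN → 0.75 × 1724 = 1290 kN.
Bolt shear governs: 398 kN.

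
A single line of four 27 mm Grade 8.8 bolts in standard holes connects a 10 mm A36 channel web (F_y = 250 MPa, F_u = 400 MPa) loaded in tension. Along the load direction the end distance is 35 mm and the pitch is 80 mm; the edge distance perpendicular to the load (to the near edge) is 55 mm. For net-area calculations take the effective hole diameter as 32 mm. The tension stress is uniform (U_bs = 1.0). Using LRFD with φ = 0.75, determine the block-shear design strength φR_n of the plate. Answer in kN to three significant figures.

Shear plane L_v = 35 + 3·80 = 275 mm; A_gv = 275 × 10 = 2750 mm².
A_nv = (275 − 3.5·32) × 10 = 1630 mm².
A_nt = (55 − 0.5·32) × 10 = 390 mm².
0.6 F_u A_nv = 391.2 kN; 0.6 F_y A_gv = 412.5 kN → shear rupture governs the shear term.
R_n = 391.2 + 1.0 × 400 × 390 / 1000 = 547.2 kN.
Design strength φR_n = 0.75 × 547.2 = 410 kN.

410 kN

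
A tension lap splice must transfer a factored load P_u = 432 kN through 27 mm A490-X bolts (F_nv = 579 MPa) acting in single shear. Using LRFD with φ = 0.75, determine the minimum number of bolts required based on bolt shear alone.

A_b = π·27²/4 = 572.6 mm².
Per-bolt design strength φR_n = 0.75 × 579 × 572.6 × 1 / 1000 = 248.6 kN.
n ≥ 432 / 248.6 = 1.738 → use 2 bolts.

2 bolts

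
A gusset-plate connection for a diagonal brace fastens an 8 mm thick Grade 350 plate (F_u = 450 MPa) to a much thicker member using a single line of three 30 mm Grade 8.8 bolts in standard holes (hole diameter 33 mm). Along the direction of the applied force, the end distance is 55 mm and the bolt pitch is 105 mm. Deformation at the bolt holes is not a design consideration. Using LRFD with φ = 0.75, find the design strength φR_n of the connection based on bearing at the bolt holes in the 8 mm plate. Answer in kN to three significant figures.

642 kN

Per bolt r_n = 1.5 l_c t F_u ≤ 3.0 d t F_u; upper limit = 3.0 × 30 × 8 × 450 / 1000 = 324 kN.
Edge bolt: l_c = 55 − 33/2 = 38.5 mm → 1.5 × 38.5 × 8 × 450 / 1000 = 207.9 → r_n = 207.9 kN.
Interior bolts: l_c = 105 − 33 = 72 mm → 1.5 × 72 × 8 × 450 / 1000 = 388.8 → r_n = 324 kN.
R_n = 1 × 207.9 + 2 × 324 = 855.9 kN.
Design strength φR_n = 0.75 × 855.9 = 642 kN.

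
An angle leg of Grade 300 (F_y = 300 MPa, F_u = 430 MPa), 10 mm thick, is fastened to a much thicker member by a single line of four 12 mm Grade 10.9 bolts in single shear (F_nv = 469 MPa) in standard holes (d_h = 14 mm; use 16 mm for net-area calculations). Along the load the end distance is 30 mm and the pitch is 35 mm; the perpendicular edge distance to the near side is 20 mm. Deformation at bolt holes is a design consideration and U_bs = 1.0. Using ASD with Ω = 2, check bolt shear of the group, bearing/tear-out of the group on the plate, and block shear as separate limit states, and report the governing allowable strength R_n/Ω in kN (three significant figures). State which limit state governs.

Bolt shear: A_b = π·12²/4 = 113.1 mm²; R_n = 469 × 113.1 × 4 × 1 / 1000 = 212.2 kN → 212.2 / 2 = 106 kN.
Bearing: edge l_c = 23, r_n = 118.7 kN; interior l_c = 21, r_n = 108.4 kN; R_n = 118.7 + 3·108.4 = 443.8 kN → 222 kN.
Block shear: A_gv = 1350, A_nv = 790, A_nt = 120 mm²; R_n = min(0.6F_uA_nv, 0.6F_yA_gv) + U_bs·F_u·A_nt = 255.4 kN → 128 kN.
Bolt shear governs: 106 kN.

106 kN (bolt shear governs)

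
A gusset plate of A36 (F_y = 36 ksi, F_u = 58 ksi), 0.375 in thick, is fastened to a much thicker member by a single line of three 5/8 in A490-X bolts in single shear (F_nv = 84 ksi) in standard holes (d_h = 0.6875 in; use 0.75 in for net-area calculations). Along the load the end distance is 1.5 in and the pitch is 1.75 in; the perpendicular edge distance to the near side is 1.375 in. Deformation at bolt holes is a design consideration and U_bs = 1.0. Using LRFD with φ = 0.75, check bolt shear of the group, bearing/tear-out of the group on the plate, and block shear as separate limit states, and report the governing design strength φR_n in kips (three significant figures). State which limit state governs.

46.7 kips (block shear governs)

Bolt shear: A_b = π·0.625²/4 = 0.3068 in²; R_n = 84 × 0.3068 × 3 × 1 = 77.31 kips → 0.75 × 77.31 = 58 kips.
Bearing: edge l_c = 1.156, r_n = 30.18 kips; interior l_c = 1.062, r_n = 27.73 kips; R_n = 30.18 + 2·27.73 = 85.64 kips → 64.2 kips.
Block shear: A_gv = 1.875, A_nv = 1.172, A_nt = 0.375 in²; R_n = min(0.6F_uA_nv, 0.6F_yA_gv) + U_bs·F_u·A_nt = 62.25 kips → 46.7 kips.
Block shear governs: 46.7 kips.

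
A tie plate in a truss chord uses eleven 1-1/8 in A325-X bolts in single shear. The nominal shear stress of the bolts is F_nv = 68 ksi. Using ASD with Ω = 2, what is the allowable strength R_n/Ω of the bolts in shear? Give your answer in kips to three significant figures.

372 kips

A_b = π × 1.125² / 4 = 0.994 in².
R_n = F_nv · A_b · n · n_s = 68 × 0.994 × 11 × 1 = 743.5 kips.
Allowable strength R_n/Ω = 743.5 / 2 = 372 kips.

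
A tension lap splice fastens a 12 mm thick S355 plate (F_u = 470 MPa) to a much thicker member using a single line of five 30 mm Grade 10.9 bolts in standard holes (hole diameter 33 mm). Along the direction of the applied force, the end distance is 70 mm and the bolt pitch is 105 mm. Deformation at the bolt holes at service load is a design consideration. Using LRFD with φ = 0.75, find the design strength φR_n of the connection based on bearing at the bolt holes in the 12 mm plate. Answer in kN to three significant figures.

Per bolt r_n = 1.2 l_c t F_u ≤ 2.4 d t F_u; upper limit = 2.4 × 30 × 12 × 470 / 1000 = 406.1 kN.
Edge bolt: l_c = 70 − 33/2 = 53.5 mm → 1.2 × 53.5 × 12 × 470 / 1000 = 362.1 → r_n = 362.1 kN.
Interior bolts: l_c = 105 − 33 = 72 mm → 1.2 × 72 × 12 × 470 / 1000 = 487.3 → r_n = 406.1 kN.
R_n = 1 × 362.1 + 4 × 406.1 = 1986 kN.
Design strength φR_n = 0.75 × 1986 = 1490 kN.

1490 kN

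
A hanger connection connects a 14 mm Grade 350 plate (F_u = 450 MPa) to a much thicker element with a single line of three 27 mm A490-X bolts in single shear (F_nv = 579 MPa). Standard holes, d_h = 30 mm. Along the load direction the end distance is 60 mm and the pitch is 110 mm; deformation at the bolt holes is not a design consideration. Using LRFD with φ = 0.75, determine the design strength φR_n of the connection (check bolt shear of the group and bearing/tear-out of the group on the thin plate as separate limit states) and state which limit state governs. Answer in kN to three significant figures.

746 kN (bolt shear governs)

Bolt shear: A_b = π·27²/4 = 572.6 mm²; R_n = 579 × 572.6 × 3 × 1 / 1000 = 994.5 kN → 0.75 × 994.5 = 746 kN.
Bearing (1.5 l_c t F_u ≤ 3.0 d t F_u): upper limit = 3.0·27·14·450 / 1000 = 510.3 kN.
  Edge l_c = 60 − 30/2 = 45 → r_n = 425.2 kN; interior l_c = 110 − 30 = 80 → r_n = 510.3 kN.
  R_n,bearing = 1·425.2 + 2·510.3 = 1446 kN → 0.75 × 1446 = 1080 kN.
Bolt shear governs: 746 kN.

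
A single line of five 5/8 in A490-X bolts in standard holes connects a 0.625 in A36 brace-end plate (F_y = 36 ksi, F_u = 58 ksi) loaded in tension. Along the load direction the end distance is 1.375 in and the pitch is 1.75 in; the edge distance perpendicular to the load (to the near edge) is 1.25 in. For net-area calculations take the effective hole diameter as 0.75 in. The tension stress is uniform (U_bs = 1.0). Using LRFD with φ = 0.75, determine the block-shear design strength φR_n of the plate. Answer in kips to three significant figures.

Shear plane L_v = 1.375 + 4·1.75 = 8.375 in; A_gv = 8.375 × 0.625 = 5.234 in².
A_nv = (8.375 − 4.5·0.75) × 0.625 = 3.125 in².
A_nt = (1.25 − 0.5·0.75) × 0.625 = 0.5469 in².
0.6 F_u A_nv = 108.7 kips; 0.6 F_y A_gv = 113.1 kips → shear rupture governs the shear term.
R_n = 108.7 + 1.0 × 58 × 0.5469 = 140.5 kips.
Design strength φR_n = 0.75 × 140.5 = 105 kips.

105 kips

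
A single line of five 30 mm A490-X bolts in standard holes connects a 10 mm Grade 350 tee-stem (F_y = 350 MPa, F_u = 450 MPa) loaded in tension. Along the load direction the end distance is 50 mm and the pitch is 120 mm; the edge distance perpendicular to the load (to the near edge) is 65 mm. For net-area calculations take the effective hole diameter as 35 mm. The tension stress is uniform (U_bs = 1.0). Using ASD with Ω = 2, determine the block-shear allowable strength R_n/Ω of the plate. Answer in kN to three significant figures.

Shear plane L_v = 50 + 4·120 = 530 mm; A_gv = 530 × 10 = 5300 mm².
A_nv = (530 − 4.5·35) × 10 = 3725 mm².
A_nt = (65 − 0.5·35) × 10 = 475 mm².
0.6 F_u A_nv = 1006 kN; 0.6 F_y A_gv = 1113 kN → shear rupture governs the shear term.
R_n = 1006 + 1.0 × 450 × 475 / 1000 = 1220 kN.
Allowable strength R_n/Ω = 1220 / 2 = 610 kN.

610 kN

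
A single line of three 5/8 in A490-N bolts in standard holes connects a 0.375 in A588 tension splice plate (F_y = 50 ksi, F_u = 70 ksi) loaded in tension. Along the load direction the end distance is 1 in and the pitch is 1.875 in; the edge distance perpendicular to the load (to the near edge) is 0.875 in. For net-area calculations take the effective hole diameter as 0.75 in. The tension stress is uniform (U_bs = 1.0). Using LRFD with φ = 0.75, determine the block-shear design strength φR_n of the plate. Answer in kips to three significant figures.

43.8 kips

Shear plane L_v = 1 + 2·1.875 = 4.75 in; A_gv = 4.75 × 0.375 = 1.781 in².
A_nv = (4.75 − 2.5·0.75) × 0.375 = 1.078 in².
A_nt = (0.875 − 0.5·0.75) × 0.375 = 0.1875 in².
0.6 F_u A_nv = 45.28 kips; 0.6 F_y A_gv = 53.44 kips → shear rupture governs the shear term.
R_n = 45.28 + 1.0 × 70 × 0.1875 = 58.41 kips.
Design strength φR_n = 0.75 × 58.41 = 43.8 kips.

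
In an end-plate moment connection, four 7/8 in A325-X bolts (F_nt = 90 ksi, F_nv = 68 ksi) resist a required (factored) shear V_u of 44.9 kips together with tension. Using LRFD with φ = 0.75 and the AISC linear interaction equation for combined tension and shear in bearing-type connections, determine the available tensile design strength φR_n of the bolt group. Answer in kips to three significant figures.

A_b = π·0.875²/4 = 0.6013 in²; f_rv = 44.9 / (4 × 0.6013) = 18.67 ksi.
F'_nt = 1.3 F_nt − (F_nt / φF_nv) f_rv = 1.3·90 − (90/(0.75·68))·18.67 = 84.06 ksi, capped at F_nt → F'_nt = 84.06 ksi.
R_n = F'_nt · A_b · n = 84.06 × 0.6013 × 4 = 202.2 kips.
Design strength φR_n = 0.75 × 202.2 = 152 kips.

152 kips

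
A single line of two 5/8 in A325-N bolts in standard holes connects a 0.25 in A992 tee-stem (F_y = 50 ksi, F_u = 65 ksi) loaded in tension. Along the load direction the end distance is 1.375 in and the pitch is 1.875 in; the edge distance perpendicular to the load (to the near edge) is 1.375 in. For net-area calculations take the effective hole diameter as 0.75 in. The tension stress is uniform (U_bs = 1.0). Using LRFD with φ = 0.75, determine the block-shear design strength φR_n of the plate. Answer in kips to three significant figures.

27.7 kips

Shear plane L_v = 1.375 + 1·1.875 = 3.25 in; A_gv = 3.25 × 0.25 = 0.8125 in².
A_nv = (3.25 − 1.5·0.75) × 0.25 = 0.5312 in².
A_nt = (1.375 − 0.5·0.75) × 0.25 = 0.25 in².
0.6 F_u A_nv = 20.72 kips; 0.6 F_y A_gv = 24.38 kips → shear rupture governs the shear term.
R_n = 20.72 + 1.0 × 65 × 0.25 = 36.97 kips.
Design strength φR_n = 0.75 × 36.97 = 27.7 kips.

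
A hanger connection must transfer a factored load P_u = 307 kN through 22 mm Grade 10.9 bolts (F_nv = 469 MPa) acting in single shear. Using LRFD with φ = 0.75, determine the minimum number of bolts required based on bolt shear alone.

A_b = π·22²/4 = 380.1 mm².
Per-bolt design strength φR_n = 0.75 × 469 × 380.1 × 1 / 1000 = 133.7 kN.
n ≥ 307 / 133.7 = 2.296 → use 3 bolts.

3 bolts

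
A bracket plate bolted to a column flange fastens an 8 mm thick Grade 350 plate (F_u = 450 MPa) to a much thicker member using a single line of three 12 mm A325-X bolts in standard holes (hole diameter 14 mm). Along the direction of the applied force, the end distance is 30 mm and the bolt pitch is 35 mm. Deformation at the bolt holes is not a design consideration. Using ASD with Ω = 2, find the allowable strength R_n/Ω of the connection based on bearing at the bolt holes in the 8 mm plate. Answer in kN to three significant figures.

Per bolt r_n = 1.5 l_c t F_u ≤ 3.0 d t F_u; upper limit = 3.0 × 12 × 8 × 450 / 1000 = 129.6 kN.
Edge bolt: l_c = 30 − 14/2 = 23 mm → 1.5 × 23 × 8 × 450 / 1000 = 124.2 → r_n = 124.2 kN.
Interior bolts: l_c = 35 − 14 = 21 mm → 1.5 × 21 × 8 × 450 / 1000 = 113.4 → r_n = 113.4 kN.
R_n = 1 × 124.2 + 2 × 113.4 = 351 kN.
Allowable strength R_n/Ω = 351 / 2 = 176 kN.

176 kN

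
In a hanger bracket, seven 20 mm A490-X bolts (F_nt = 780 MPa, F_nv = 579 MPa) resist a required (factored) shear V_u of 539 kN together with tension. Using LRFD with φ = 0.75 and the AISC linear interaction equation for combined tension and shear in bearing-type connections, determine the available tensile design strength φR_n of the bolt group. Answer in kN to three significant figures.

A_b = π·20²/4 = 314.2 mm²; f_rv = 539 × 1000 / (7 × 314.2) = 245.1 MPa.
F'_nt = 1.3 F_nt − (F_nt / φF_nv) f_rv = 1.3·780 − (780/(0.75·579))·245.1 = 573.8 MPa, capped at F_nt → F'_nt = 573.8 MPa.
R_n = F'_nt · A_b · n = 573.8 × 314.2 × 7 / 1000 = 1262 kN.
Design strength φR_n = 0.75 × 1262 = 946 kN.

946 kN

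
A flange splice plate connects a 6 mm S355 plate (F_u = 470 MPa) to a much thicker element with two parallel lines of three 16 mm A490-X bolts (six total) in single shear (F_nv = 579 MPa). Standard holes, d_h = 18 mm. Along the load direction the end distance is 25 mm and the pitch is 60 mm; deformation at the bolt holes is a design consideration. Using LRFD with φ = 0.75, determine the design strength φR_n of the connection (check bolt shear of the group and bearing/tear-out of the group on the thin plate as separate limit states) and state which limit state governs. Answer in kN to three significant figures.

Bolt shear: A_b = π·16²/4 = 201.1 mm²; R_n = 579 × 201.1 × 6 × 1 / 1000 = 698.5 kN → 0.75 × 698.5 = 524 kN.
Bearing (1.2 l_c t F_u ≤ 2.4 d t F_u): upper limit = 2.4·16·6·470 / 1000 = 108.3 kN.
  Edge l_c = 25 − 18/2 = 16 → r_n = 54.14 kN; interior l_c = 60 − 18 = 42 → r_n = 108.3 kN.
  R_n,bearing = 2·54.14 + 4·108.3 = 541.4 kN → 0.75 × 541.4 = 406 kN.
Bearing governs: 406 kN.

406 kN (bearing governs)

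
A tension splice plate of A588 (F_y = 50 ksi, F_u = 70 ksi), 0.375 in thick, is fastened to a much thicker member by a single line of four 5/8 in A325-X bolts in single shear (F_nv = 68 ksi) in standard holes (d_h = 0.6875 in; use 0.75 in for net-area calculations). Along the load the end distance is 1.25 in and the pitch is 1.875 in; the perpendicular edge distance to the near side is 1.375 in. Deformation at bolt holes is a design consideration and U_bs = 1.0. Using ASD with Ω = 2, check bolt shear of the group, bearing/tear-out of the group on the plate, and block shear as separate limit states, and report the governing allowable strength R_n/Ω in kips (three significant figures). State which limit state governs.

41.7 kips (bolt shear governs)

Bolt shear: A_b = π·0.625²/4 = 0.3068 in²; R_n = 68 × 0.3068 × 4 × 1 = 83.45 kips → 83.45 / 2 = 41.7 kips.
Bearing: edge l_c = 0.9062, r_n = 28.55 kips; interior l_c = 1.188, r_n = 37.41 kips; R_n = 28.55 + 3·37.41 = 140.8 kips → 70.4 kips.
Block shear: A_gv = 2.578, A_nv = 1.594, A_nt = 0.375 in²; R_n = min(0.6F_uA_nv, 0.6F_yA_gv) + U_bs·F_u·A_nt = 93.19 kips → 46.6 kips.
Bolt shear governs: 41.7 kips.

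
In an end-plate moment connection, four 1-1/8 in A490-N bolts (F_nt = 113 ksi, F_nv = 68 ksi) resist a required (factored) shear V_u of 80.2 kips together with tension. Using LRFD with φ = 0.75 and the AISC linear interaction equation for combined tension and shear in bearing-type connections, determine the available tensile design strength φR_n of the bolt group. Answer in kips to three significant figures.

A_b = π·1.125²/4 = 0.994 in²; f_rv = 80.2 / (4 × 0.994) = 20.17 ksi.
F'_nt = 1.3 F_nt − (F_nt / φF_nv) f_rv = 1.3·113 − (113/(0.75·68))·20.17 = 102.2 ksi, capped at F_nt → F'_nt = 102.2 ksi.
R_n = F'_nt · A_b · n = 102.2 × 0.994 × 4 = 406.4 kips.
Design strength φR_n = 0.75 × 406.4 = 305 kips.

305 kips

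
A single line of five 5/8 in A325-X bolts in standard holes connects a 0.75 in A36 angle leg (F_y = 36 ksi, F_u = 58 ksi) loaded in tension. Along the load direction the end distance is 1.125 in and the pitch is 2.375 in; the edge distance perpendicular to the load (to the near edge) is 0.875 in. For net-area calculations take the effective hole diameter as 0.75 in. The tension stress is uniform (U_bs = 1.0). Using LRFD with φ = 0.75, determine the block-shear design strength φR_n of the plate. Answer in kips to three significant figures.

Shear plane L_v = 1.125 + 4·2.375 = 10.62 in; A_gv = 10.62 × 0.75 = 7.969 in².
A_nv = (10.62 − 4.5·0.75) × 0.75 = 5.438 in².
A_nt = (0.875 − 0.5·0.75) × 0.75 = 0.375 in².
0.6 F_u A_nv = 189.2 kips; 0.6 F_y A_gv = 172.1 kips → shear yielding governs the shear term.
R_n = 172.1 + 1.0 × 58 × 0.375 = 193.9 kips.
Design strength φR_n = 0.75 × 193.9 = 145 kips.

145 kips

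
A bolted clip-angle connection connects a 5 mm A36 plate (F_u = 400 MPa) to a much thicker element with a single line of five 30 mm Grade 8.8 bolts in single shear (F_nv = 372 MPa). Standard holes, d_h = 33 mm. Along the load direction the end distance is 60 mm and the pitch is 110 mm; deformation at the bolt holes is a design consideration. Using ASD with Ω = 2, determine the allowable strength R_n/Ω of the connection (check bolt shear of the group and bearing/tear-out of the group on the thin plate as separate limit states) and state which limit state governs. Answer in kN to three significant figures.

340 kN (bearing governs)

Bolt shear: A_b = π·30²/4 = 706.9 mm²; R_n = 372 × 706.9 × 5 × 1 / 1000 = 1315 kN → 1315 / 2 = 657 kN.
Bearing (1.2 l_c t F_u ≤ 2.4 d t F_u): upper limit = 2.4·30·5·400 / 1000 = 144 kN.
  Edge l_c = 60 − 33/2 = 43.5 → r_n = 104.4 kN; interior l_c = 110 − 33 = 77 → r_n = 144 kN.
  R_n,bearing = 1·104.4 + 4·144 = 680.4 kN → 680.4 / 2 = 340 kN.
Bearing governs: 340 kN.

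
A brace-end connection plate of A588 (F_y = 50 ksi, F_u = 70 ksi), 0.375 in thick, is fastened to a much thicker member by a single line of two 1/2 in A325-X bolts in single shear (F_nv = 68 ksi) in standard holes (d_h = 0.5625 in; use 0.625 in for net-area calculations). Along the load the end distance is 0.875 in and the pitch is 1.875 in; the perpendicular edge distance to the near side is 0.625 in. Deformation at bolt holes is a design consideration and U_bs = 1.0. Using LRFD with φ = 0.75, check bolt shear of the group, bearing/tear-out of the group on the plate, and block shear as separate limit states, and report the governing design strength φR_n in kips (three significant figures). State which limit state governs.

Bolt shear: A_b = π·0.5²/4 = 0.1963 in²; R_n = 68 × 0.1963 × 2 × 1 = 26.7 kips → 0.75 × 26.7 = 20 kips.
Bearing: edge l_c = 0.5938, r_n = 18.7 kips; interior l_c = 1.312, r_n = 31.5 kips; R_n = 18.7 + 1·31.5 = 50.2 kips → 37.7 kips.
Block shear: A_gv = 1.031, A_nv = 0.6797, A_nt = 0.1172 in²; R_n = min(0.6F_uA_nv, 0.6F_yA_gv) + U_bs·F_u·A_nt = 36.75 kips → 27.6 kips.
Bolt shear governs: 20 kips.

20 kips (bolt shear governs)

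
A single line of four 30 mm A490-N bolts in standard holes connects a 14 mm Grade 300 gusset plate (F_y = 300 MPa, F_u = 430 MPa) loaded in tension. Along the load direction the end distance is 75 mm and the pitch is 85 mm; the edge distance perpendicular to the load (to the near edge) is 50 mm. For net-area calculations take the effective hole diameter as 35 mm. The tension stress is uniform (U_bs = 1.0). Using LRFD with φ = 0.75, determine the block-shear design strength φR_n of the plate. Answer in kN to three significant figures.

709 kN

Shear plane L_v = 75 + 3·85 = 330 mm; A_gv = 330 × 14 = 4620 mm².
A_nv = (330 − 3.5·35) × 14 = 2905 mm².
A_nt = (50 − 0.5·35) × 14 = 455 mm².
0.6 F_u A_nv = 749.5 kN; 0.6 F_y A_gv = 831.6 kN → shear rupture governs the shear term.
R_n = 749.5 + 1.0 × 430 × 455 / 1000 = 945.1 kN.
Design strength φR_n = 0.75 × 945.1 = 709 kN.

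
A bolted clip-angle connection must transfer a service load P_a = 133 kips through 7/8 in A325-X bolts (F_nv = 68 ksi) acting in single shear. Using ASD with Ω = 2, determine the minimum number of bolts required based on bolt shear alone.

7 bolts

A_b = π·0.875²/4 = 0.6013 in².
Per-bolt allowable strength R_n/Ω = 68 × 0.6013 × 1 / 2 = 20.44 kips.
n ≥ 133 / 20.44 = 6.505 → use 7 bolts.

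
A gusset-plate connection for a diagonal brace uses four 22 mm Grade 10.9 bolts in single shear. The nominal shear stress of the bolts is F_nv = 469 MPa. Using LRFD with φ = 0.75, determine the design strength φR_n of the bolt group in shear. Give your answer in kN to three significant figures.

535 kN

A_b = π × 22² / 4 = 380.1 mm².
R_n = F_nv · A_b · n · n_s = 469 × 380.1 × 4 × 1 / 1000 = 713.1 kN.
Design strength φR_n = 0.75 × 713.1 = 535 kN.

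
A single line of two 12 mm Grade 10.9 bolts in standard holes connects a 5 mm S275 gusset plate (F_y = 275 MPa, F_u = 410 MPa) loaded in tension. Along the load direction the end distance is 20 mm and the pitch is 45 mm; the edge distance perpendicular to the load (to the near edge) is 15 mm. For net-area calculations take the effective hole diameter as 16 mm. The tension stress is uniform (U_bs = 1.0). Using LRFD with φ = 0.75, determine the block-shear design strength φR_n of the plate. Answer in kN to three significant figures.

Shear plane L_v = 20 + 1·45 = 65 mm; A_gv = 65 × 5 = 325 mm².
A_nv = (65 − 1.5·16) × 5 = 205 mm².
A_nt = (15 − 0.5·16) × 5 = 35 mm².
0.6 F_u A_nv = 50.43 kN; 0.6 F_y A_gv = 53.62 kN → shear rupture governs the shear term.
R_n = 50.43 + 1.0 × 410 × 35 / 1000 = 64.78 kN.
Design strength φR_n = 0.75 × 64.78 = 48.6 kN.

48.6 kN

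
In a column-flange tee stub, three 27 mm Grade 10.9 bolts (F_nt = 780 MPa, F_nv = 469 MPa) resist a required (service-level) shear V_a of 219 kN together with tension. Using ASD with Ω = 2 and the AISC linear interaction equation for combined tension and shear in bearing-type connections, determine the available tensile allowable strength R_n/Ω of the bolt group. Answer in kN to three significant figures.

507 kN

A_b = π·27²/4 = 572.6 mm²; f_rv = 219 × 1000 / (3 × 572.6) = 127.5 MPa.
F'_nt = 1.3 F_nt − (Ω F_nt / F_nv) f_rv = 1.3·780 − (2·780/469)·127.5 = 589.9 MPa, capped at F_nt → F'_nt = 589.9 MPa.
R_n = F'_nt · A_b · n = 589.9 × 572.6 × 3 / 1000 = 1013 kN.
Allowable strength R_n/Ω = 1013 / 2 = 507 kN.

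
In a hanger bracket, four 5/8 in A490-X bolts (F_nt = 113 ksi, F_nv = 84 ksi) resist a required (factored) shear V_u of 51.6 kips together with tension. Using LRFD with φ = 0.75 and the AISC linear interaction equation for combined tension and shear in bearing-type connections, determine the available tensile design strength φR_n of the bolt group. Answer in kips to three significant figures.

65.8 kips

A_b = π·0.625²/4 = 0.3068 in²; f_rv = 51.6 / (4 × 0.3068) = 42.05 ksi.
F'_nt = 1.3 F_nt − (F_nt / φF_nv) f_rv = 1.3·113 − (113/(0.75·84))·42.05 = 71.48 ksi, capped at F_nt → F'_nt = 71.48 ksi.
R_n = F'_nt · A_b · n = 71.48 × 0.3068 × 4 = 87.72 kips.
Design strength φR_n = 0.75 × 87.72 = 65.8 kips.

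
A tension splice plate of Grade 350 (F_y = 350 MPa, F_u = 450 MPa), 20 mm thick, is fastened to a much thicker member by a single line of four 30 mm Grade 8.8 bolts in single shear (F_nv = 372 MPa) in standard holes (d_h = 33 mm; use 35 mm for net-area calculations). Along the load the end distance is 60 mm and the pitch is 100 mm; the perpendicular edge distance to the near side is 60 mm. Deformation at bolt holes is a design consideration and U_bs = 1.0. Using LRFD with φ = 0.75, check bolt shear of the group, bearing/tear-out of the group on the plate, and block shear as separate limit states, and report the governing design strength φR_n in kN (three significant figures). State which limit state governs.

Bolt shear: A_b = π·30²/4 = 706.9 mm²; R_n = 372 × 706.9 × 4 × 1 / 1000 = 1052 kN → 0.75 × 1052 = 789 kN.
Bearing: edge l_c = 43.5, r_n = 469.8 kN; interior l_c = 67, r_n = 648 kN; R_n = 469.8 + 3·648 = 2414 kN → 1810 kN.
Block shear: A_gv = 7200, A_nv = 4750, A_nt = 850 mm²; R_n = min(0.6F_uA_nv, 0.6F_yA_gv) + U_bs·F_u·A_nt = 1665 kN → 1250 kN.
Bolt shear governs: 789 kN.

789 kN (bolt shear governs)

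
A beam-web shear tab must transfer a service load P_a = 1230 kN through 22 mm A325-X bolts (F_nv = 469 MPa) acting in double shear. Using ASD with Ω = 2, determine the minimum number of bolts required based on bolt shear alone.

A_b = π·22²/4 = 380.1 mm².
Per-bolt allowable strength R_n/Ω = 469 × 380.1 × 2 / 1000 / 2 = 178.3 kN.
n ≥ 1230 / 178.3 = 6.899 → use 7 bolts.

7 bolts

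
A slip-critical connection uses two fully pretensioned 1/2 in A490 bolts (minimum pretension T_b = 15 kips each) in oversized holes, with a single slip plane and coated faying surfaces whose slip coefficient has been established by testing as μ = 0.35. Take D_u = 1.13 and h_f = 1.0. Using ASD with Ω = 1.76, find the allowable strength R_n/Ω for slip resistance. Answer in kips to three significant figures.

R_n = μ · D_u · h_f · T_b · n_s · n_b = 0.35 × 1.13 × 1.0 × 15 × 1 × 2 = 11.86 kips.
Allowable strength R_n/Ω = 11.86 / 1.76 = 6.74 kips.

6.74 kips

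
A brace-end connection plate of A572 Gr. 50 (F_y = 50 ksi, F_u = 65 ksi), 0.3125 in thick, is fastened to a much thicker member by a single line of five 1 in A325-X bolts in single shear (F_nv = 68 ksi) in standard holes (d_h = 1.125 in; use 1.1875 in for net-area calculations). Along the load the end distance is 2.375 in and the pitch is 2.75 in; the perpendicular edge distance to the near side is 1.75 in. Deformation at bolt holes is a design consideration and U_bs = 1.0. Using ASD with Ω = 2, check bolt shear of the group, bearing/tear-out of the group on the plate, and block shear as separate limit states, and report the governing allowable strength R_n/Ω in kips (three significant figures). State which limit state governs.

Bolt shear: A_b = π·1²/4 = 0.7854 in²; R_n = 68 × 0.7854 × 5 × 1 = 267 kips → 267 / 2 = 134 kips.
Bearing: edge l_c = 1.812, r_n = 44.18 kips; interior l_c = 1.625, r_n = 39.61 kips; R_n = 44.18 + 4·39.61 = 202.6 kips → 101 kips.
Block shear: A_gv = 4.18, A_nv = 2.51, A_nt = 0.3613 in²; R_n = min(0.6F_uA_nv, 0.6F_yA_gv) + U_bs·F_u·A_nt = 121.4 kips → 60.7 kips.
Block shear governs: 60.7 kips.

60.7 kips (block shear governs)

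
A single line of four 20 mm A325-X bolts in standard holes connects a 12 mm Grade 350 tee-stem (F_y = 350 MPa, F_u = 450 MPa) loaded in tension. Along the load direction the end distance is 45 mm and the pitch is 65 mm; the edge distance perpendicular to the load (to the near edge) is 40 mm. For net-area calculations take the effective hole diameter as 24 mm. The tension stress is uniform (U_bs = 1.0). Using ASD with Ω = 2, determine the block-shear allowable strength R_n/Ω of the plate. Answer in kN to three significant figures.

Shear plane L_v = 45 + 3·65 = 240 mm; A_gv = 240 × 12 = 2880 mm².
A_nv = (240 − 3.5·24) × 12 = 1872 mm².
A_nt = (40 − 0.5·24) × 12 = 336 mm².
0.6 F_u A_nv = 505.4 kN; 0.6 F_y A_gv = 604.8 kN → shear rupture governs the shear term.
R_n = 505.4 + 1.0 × 450 × 336 / 1000 = 656.6 kN.
Allowable strength R_n/Ω = 656.6 / 2 = 328 kN.

328 kN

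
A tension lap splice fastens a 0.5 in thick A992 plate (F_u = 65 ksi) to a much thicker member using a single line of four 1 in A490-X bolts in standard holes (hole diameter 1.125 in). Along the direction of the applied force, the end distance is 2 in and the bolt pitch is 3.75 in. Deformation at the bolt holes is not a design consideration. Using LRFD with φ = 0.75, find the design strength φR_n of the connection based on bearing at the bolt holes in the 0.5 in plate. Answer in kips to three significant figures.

272 kips

Per bolt r_n = 1.5 l_c t F_u ≤ 3.0 d t F_u; upper limit = 3.0 × 1 × 0.5 × 65 = 97.5 kips.
Edge bolt: l_c = 2 − 1.125/2 = 1.438 in → 1.5 × 1.438 × 0.5 × 65 = 70.08 → r_n = 70.08 kips.
Interior bolts: l_c = 3.75 − 1.125 = 2.625 in → 1.5 × 2.625 × 0.5 × 65 = 128 → r_n = 97.5 kips.
R_n = 1 × 70.08 + 3 × 97.5 = 362.6 kips.
Design strength φR_n = 0.75 × 362.6 = 272 kips.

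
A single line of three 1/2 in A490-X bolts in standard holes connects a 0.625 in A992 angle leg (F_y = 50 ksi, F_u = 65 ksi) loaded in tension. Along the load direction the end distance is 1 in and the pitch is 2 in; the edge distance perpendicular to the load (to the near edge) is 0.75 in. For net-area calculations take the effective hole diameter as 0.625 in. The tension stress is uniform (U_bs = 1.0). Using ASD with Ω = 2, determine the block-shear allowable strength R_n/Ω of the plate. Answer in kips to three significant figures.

Shear plane L_v = 1 + 2·2 = 5 in; A_gv = 5 × 0.625 = 3.125 in².
A_nv = (5 − 2.5·0.625) × 0.625 = 2.148 in².
A_nt = (0.75 − 0.5·0.625) × 0.625 = 0.2734 in².
0.6 F_u A_nv = 83.79 kips; 0.6 F_y A_gv = 93.75 kips → shear rupture governs the shear term.
R_n = 83.79 + 1.0 × 65 × 0.2734 = 101.6 kips.
Allowable strength R_n/Ω = 101.6 / 2 = 50.8 kips.

50.8 kips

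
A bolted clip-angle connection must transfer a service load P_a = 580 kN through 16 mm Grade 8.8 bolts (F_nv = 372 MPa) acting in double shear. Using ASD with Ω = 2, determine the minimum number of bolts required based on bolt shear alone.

A_b = π·16²/4 = 201.1 mm².
Per-bolt allowable strength R_n/Ω = 372 × 201.1 × 2 / 1000 / 2 = 74.8 kN.
n ≥ 580 / 74.8 = 7.755 → use 8 bolts.

8 bolts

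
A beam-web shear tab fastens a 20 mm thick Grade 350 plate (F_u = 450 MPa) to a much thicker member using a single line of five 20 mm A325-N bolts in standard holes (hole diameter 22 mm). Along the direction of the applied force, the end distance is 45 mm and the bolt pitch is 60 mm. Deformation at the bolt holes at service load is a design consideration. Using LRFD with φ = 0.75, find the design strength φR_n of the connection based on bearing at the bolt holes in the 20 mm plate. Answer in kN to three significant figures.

Per bolt r_n = 1.2 l_c t F_u ≤ 2.4 d t F_u; upper limit = 2.4 × 20 × 20 × 450 / 1000 = 432 kN.
Edge bolt: l_c = 45 − 22/2 = 34 mm → 1.2 × 34 × 20 × 450 / 1000 = 367.2 → r_n = 367.2 kN.
Interior bolts: l_c = 60 − 22 = 38 mm → 1.2 × 38 × 20 × 450 / 1000 = 410.4 → r_n = 410.4 kN.
R_n = 1 × 367.2 + 4 × 410.4 = 2009 kN.
Design strength φR_n = 0.75 × 2009 = 1510 kN.

1510 kN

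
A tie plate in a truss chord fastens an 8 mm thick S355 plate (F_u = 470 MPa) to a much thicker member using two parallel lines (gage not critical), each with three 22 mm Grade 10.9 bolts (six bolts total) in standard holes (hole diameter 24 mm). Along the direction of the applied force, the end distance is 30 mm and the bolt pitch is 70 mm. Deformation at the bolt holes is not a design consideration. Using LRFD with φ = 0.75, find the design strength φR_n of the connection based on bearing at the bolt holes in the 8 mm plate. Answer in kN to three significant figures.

Per bolt r_n = 1.5 l_c t F_u ≤ 3.0 d t F_u; upper limit = 3.0 × 22 × 8 × 470 / 1000 = 248.2 kN.
Edge bolt: l_c = 30 − 24/2 = 18 mm → 1.5 × 18 × 8 × 470 / 1000 = 101.5 → r_n = 101.5 kN.
Interior bolts: l_c = 70 − 24 = 46 mm → 1.5 × 46 × 8 × 470 / 1000 = 259.4 → r_n = 248.2 kN.
R_n = 2 × 101.5 + 4 × 248.2 = 1196 kN.
Design strength φR_n = 0.75 × 1196 = 897 kN.

897 kN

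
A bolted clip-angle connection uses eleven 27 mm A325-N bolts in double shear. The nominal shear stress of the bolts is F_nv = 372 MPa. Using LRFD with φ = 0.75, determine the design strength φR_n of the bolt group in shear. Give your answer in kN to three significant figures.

3510 kN

A_b = π × 27² / 4 = 572.6 mm².
R_n = F_nv · A_b · n · n_s = 372 × 572.6 × 11 × 2 / 1000 = 4686 kN.
Design strength φR_n = 0.75 × 4686 = 3510 kN.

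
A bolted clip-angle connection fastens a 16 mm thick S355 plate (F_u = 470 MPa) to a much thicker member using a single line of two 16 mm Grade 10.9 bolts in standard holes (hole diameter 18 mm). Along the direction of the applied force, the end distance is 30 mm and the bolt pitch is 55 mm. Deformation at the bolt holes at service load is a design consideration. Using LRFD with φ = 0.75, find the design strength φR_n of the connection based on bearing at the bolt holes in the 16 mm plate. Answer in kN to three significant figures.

Per bolt r_n = 1.2 l_c t F_u ≤ 2.4 d t F_u; upper limit = 2.4 × 16 × 16 × 470 / 1000 = 288.8 kN.
Edge bolt: l_c = 30 − 18/2 = 21 mm → 1.2 × 21 × 16 × 470 / 1000 = 189.5 → r_n = 189.5 kN.
Interior bolts: l_c = 55 − 18 = 37 mm → 1.2 × 37 × 16 × 470 / 1000 = 333.9 → r_n = 288.8 kN.
R_n = 1 × 189.5 + 1 × 288.8 = 478.3 kN.
Design strength φR_n = 0.75 × 478.3 = 359 kN.

359 kN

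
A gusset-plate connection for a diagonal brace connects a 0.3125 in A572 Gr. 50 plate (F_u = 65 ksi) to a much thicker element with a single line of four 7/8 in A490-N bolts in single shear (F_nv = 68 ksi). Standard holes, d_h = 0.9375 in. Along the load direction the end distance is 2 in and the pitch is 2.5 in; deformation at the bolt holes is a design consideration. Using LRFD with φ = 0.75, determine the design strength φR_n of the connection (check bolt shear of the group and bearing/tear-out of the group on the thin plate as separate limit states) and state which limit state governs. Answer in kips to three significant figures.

Bolt shear: A_b = π·0.875²/4 = 0.6013 in²; R_n = 68 × 0.6013 × 4 × 1 = 163.6 kips → 0.75 × 163.6 = 123 kips.
Bearing (1.2 l_c t F_u ≤ 2.4 d t F_u): upper limit = 2.4·0.875·0.3125·65 = 42.66 kips.
  Edge l_c = 2 − 0.9375/2 = 1.531 → r_n = 37.32 kips; interior l_c = 2.5 − 0.9375 = 1.562 → r_n = 38.09 kips.
  R_n,bearing = 1·37.32 + 3·38.09 = 151.6 kips → 0.75 × 151.6 = 114 kips.
Bearing governs: 114 kips.

114 kips (bearing governs)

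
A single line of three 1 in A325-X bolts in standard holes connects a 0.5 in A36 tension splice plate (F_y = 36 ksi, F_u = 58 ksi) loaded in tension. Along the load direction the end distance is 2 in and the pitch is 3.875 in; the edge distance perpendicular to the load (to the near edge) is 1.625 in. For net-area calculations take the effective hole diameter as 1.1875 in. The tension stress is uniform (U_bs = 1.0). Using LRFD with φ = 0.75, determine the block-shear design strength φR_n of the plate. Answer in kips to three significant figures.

101 kips

Shear plane L_v = 2 + 2·3.875 = 9.75 in; A_gv = 9.75 × 0.5 = 4.875 in².
A_nv = (9.75 − 2.5·1.1875) × 0.5 = 3.391 in².
A_nt = (1.625 − 0.5·1.1875) × 0.5 = 0.5156 in².
0.6 F_u A_nv = 118 kips; 0.6 F_y A_gv = 105.3 kips → shear yielding governs the shear term.
R_n = 105.3 + 1.0 × 58 × 0.5156 = 135.2 kips.
Design strength φR_n = 0.75 × 135.2 = 101 kips.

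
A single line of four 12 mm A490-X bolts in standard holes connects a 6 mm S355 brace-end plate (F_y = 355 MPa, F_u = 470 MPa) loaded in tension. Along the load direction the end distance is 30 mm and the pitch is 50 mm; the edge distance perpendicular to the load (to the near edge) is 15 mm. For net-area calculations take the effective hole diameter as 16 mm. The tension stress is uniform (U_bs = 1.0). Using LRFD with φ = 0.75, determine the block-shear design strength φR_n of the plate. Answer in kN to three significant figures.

Shear plane L_v = 30 + 3·50 = 180 mm; A_gv = 180 × 6 = 1080 mm².
A_nv = (180 − 3.5·16) × 6 = 744 mm².
A_nt = (15 − 0.5·16) × 6 = 42 mm².
0.6 F_u A_nv = 209.8 kN; 0.6 F_y A_gv = 230 kN → shear rupture governs the shear term.
R_n = 209.8 + 1.0 × 470 × 42 / 1000 = 229.5 kN.
Design strength φR_n = 0.75 × 229.5 = 172 kN.

172 kN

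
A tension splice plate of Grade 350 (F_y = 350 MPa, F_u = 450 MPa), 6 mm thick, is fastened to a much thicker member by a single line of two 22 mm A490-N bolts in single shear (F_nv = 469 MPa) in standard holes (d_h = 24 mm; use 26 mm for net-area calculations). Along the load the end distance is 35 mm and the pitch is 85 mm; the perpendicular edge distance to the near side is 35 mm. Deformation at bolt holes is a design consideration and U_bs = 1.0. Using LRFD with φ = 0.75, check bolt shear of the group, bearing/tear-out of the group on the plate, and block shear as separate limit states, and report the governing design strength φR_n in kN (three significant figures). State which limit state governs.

143 kN (block shear governs)

Bolt shear: A_b = π·22²/4 = 380.1 mm²; R_n = 469 × 380.1 × 2 × 1 / 1000 = 356.6 kN → 0.75 × 356.6 = 267 kN.
Bearing: edge l_c = 23, r_n = 74.52 kN; interior l_c = 61, r_n = 142.6 kN; R_n = 74.52 + 1·142.6 = 217.1 kN → 163 kN.
Block shear: A_gv = 720, A_nv = 486, A_nt = 132 mm²; R_n = min(0.6F_uA_nv, 0.6F_yA_gv) + U_bs·F_u·A_nt = 190.6 kN → 143 kN.
Block shear governs: 143 kN.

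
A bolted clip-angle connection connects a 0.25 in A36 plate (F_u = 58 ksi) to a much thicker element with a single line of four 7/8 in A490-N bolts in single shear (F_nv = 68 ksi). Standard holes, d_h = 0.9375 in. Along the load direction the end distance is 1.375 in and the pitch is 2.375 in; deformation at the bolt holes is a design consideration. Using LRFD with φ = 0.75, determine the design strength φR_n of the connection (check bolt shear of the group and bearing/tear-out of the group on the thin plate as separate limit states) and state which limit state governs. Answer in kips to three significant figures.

Bolt shear: A_b = π·0.875²/4 = 0.6013 in²; R_n = 68 × 0.6013 × 4 × 1 = 163.6 kips → 0.75 × 163.6 = 123 kips.
Bearing (1.2 l_c t F_u ≤ 2.4 d t F_u): upper limit = 2.4·0.875·0.25·58 = 30.45 kips.
  Edge l_c = 1.375 − 0.9375/2 = 0.9062 → r_n = 15.77 kips; interior l_c = 2.375 − 0.9375 = 1.438 → r_n = 25.01 kips.
  R_n,bearing = 1·15.77 + 3·25.01 = 90.81 kips → 0.75 × 90.81 = 68.1 kips.
Bearing governs: 68.1 kips.

68.1 kips (bearing governs)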